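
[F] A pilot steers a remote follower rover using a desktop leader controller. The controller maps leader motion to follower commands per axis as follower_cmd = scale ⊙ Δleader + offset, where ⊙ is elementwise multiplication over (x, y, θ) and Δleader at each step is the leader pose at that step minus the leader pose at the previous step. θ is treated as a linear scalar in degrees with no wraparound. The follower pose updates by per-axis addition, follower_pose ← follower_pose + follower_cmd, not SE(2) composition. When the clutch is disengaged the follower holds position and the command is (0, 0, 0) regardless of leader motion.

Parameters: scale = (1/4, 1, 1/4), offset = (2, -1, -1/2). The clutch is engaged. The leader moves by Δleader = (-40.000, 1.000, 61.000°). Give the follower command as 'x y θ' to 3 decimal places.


axis x: 1/4·-40.000 + 2 = -8.000
axis y: 1·1.000 + -1 = 0.000
axis θ: 1/4·61.000 + -1/2 = 14.750

-8.000 0.000 14.750


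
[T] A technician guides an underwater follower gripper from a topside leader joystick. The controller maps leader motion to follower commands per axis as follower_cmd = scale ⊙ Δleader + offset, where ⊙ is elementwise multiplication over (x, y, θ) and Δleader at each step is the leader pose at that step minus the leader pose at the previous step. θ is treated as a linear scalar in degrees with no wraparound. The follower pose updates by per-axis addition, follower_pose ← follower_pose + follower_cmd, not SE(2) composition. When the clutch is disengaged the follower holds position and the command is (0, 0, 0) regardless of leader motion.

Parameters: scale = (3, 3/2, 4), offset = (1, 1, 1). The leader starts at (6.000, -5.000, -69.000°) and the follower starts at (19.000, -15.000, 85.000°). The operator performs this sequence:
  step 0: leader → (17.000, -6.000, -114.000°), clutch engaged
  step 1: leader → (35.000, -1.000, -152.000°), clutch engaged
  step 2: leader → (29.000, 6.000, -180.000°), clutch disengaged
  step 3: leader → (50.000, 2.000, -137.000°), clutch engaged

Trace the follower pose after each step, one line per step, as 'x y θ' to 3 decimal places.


step 0: Δleader=(11.000, -1.000, -45.000°), engaged; cmd=(34.000, -0.500, -179.000°) → follower=(53.000, -15.500, -94.000°)
step 1: Δleader=(18.000, 5.000, -38.000°), engaged; cmd=(55.000, 8.500, -151.000°) → follower=(108.000, -7.000, -245.000°)
step 2: Δleader=(-6.000, 7.000, -28.000°), disengaged; cmd=(0,0,0) → follower holds at (108.000, -7.000, -245.000°)
step 3: Δleader=(21.000, -4.000, 43.000°), engaged; cmd=(64.000, -5.000, 173.000°) → follower=(172.000, -12.000, -72.000°)

53.000 -15.500 -94.000
108.000 -7.000 -245.000
108.000 -7.000 -245.000
172.000 -12.000 -72.000


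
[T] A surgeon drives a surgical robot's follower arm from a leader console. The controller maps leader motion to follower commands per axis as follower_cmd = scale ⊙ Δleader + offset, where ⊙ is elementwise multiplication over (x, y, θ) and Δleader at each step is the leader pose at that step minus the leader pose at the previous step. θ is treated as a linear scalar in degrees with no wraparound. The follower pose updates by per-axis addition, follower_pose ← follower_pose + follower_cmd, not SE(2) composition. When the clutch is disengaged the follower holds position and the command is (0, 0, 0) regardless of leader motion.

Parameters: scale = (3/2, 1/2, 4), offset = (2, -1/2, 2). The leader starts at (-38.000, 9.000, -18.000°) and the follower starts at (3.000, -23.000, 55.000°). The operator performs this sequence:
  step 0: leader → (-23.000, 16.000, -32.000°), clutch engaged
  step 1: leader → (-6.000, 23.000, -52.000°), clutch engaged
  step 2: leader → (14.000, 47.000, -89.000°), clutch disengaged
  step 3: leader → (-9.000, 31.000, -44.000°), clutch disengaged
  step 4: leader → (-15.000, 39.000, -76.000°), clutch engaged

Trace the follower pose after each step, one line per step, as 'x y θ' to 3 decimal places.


step 0: Δleader=(15.000, 7.000, -14.000°), engaged; cmd=(24.500, 3.000, -54.000°) → follower=(27.500, -20.000, 1.000°)
step 1: Δleader=(17.000, 7.000, -20.000°), engaged; cmd=(27.500, 3.000, -78.000°) → follower=(55.000, -17.000, -77.000°)
step 2: Δleader=(20.000, 24.000, -37.000°), disengaged; cmd=(0,0,0) → follower holds at (55.000, -17.000, -77.000°)
step 3: Δleader=(-23.000, -16.000, 45.000°), disengaged; cmd=(0,0,0) → follower holds at (55.000, -17.000, -77.000°)
step 4: Δleader=(-6.000, 8.000, -32.000°), engaged; cmd=(-7.000, 3.500, -126.000°) → follower=(48.000, -13.500, -203.000°)

27.500 -20.000 1.000
55.000 -17.000 -77.000
55.000 -17.000 -77.000
55.000 -17.000 -77.000
48.000 -13.500 -203.000


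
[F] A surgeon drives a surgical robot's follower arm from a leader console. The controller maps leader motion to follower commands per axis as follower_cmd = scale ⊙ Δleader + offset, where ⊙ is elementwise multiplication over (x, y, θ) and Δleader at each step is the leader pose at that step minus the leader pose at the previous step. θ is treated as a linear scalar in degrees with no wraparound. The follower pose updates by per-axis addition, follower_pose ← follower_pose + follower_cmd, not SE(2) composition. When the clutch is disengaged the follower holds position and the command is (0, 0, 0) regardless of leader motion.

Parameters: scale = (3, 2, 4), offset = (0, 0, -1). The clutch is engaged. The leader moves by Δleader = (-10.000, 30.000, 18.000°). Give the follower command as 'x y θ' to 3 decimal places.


-30.000 60.000 71.000

axis x: 3·-10.000 + 0 = -30.000
axis y: 2·30.000 + 0 = 60.000
axis θ: 4·18.000 + -1 = 71.000


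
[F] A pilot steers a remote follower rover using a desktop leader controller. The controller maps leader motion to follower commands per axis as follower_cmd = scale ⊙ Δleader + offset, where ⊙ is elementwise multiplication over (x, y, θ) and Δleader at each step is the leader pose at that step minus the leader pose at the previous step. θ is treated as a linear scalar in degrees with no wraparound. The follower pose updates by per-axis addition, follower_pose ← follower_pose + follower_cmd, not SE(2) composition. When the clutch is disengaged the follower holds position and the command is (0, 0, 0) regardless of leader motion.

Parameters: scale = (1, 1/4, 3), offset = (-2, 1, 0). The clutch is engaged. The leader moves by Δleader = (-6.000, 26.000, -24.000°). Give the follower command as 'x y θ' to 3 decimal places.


-8.000 7.500 -72.000

axis x: 1·-6.000 + -2 = -8.000
axis y: 1/4·26.000 + 1 = 7.500
axis θ: 3·-24.000 + 0 = -72.000


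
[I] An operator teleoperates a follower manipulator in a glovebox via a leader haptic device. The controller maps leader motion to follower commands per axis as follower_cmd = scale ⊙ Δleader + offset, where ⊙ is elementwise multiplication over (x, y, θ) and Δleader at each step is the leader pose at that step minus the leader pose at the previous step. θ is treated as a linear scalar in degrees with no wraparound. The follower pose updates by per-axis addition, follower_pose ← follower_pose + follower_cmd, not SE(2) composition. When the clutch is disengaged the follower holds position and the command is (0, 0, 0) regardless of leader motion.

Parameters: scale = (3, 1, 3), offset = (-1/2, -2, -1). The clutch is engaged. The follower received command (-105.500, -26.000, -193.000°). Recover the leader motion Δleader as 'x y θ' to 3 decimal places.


-35.000 -24.000 -64.000

axis x: (-105.500 − -1/2) / (3) = -35.000
axis y: (-26.000 − -2) / (1) = -24.000
axis θ: (-193.000 − -1) / (3) = -64.000


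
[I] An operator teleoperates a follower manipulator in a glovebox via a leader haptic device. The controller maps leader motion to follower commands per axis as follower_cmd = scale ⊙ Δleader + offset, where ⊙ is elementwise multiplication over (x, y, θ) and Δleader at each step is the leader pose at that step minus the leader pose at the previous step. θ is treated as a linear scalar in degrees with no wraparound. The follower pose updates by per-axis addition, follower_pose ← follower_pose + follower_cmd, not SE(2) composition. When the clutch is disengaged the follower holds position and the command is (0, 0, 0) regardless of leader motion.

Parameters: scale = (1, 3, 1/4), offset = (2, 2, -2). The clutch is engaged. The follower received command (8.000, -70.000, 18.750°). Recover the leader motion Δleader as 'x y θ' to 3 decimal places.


6.000 -24.000 83.000

axis x: (8.000 − 2) / (1) = 6.000
axis y: (-70.000 − 2) / (3) = -24.000
axis θ: (18.750 − -2) / (1/4) = 83.000


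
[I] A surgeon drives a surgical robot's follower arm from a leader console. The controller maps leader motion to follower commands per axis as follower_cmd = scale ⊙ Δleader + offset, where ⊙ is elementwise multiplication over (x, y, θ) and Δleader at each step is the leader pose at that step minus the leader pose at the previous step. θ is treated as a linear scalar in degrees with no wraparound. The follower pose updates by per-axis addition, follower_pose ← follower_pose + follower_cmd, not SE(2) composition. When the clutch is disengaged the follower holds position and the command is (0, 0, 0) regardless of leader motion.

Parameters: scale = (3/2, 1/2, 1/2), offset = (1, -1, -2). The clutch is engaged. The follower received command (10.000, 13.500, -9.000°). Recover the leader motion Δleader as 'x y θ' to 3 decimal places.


6.000 29.000 -14.000

axis x: (10.000 − 1) / (3/2) = 6.000
axis y: (13.500 − -1) / (1/2) = 29.000
axis θ: (-9.000 − -2) / (1/2) = -14.000


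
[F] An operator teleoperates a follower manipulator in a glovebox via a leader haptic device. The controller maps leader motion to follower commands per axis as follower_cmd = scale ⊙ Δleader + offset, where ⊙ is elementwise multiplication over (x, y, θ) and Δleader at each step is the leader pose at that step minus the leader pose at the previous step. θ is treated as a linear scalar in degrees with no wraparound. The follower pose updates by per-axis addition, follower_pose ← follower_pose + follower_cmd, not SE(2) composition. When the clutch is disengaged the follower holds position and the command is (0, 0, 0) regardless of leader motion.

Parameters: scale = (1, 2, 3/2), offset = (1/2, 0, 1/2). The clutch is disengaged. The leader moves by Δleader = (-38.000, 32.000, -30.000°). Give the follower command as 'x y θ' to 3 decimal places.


0.000 0.000 0.000

clutch disengaged → follower holds; cmd = (0, 0, 0)


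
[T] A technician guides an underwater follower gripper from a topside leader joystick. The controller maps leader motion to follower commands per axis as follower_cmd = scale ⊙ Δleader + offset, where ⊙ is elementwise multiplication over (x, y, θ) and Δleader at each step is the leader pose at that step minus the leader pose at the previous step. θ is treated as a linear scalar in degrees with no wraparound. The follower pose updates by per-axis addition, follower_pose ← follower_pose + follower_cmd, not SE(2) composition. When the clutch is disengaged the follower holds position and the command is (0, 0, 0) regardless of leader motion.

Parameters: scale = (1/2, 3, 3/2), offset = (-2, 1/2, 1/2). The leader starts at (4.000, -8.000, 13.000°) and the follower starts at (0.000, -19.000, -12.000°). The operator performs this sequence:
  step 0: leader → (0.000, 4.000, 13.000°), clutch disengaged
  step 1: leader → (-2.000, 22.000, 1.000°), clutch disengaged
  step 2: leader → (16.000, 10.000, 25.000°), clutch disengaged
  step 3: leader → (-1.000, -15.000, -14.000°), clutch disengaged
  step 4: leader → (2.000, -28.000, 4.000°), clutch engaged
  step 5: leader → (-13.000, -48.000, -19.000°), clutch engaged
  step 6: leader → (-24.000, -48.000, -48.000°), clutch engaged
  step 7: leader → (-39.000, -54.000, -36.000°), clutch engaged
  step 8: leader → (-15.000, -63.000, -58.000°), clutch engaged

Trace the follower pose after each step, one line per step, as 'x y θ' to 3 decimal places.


0.000 -19.000 -12.000
0.000 -19.000 -12.000
0.000 -19.000 -12.000
0.000 -19.000 -12.000
-0.500 -57.500 15.500
-10.000 -117.000 -18.500
-17.500 -116.500 -61.500
-27.000 -134.000 -43.000
-17.000 -160.500 -75.500

step 0: Δleader=(-4.000, 12.000, 0.000°), disengaged; cmd=(0,0,0) → follower holds at (0.000, -19.000, -12.000°)
step 1: Δleader=(-2.000, 18.000, -12.000°), disengaged; cmd=(0,0,0) → follower holds at (0.000, -19.000, -12.000°)
step 2: Δleader=(18.000, -12.000, 24.000°), disengaged; cmd=(0,0,0) → follower holds at (0.000, -19.000, -12.000°)
step 3: Δleader=(-17.000, -25.000, -39.000°), disengaged; cmd=(0,0,0) → follower holds at (0.000, -19.000, -12.000°)
step 4: Δleader=(3.000, -13.000, 18.000°), engaged; cmd=(-0.500, -38.500, 27.500°) → follower=(-0.500, -57.500, 15.500°)
step 5: Δleader=(-15.000, -20.000, -23.000°), engaged; cmd=(-9.500, -59.500, -34.000°) → follower=(-10.000, -117.000, -18.500°)
step 6: Δleader=(-11.000, 0.000, -29.000°), engaged; cmd=(-7.500, 0.500, -43.000°) → follower=(-17.500, -116.500, -61.500°)
step 7: Δleader=(-15.000, -6.000, 12.000°), engaged; cmd=(-9.500, -17.500, 18.500°) → follower=(-27.000, -134.000, -43.000°)
step 8: Δleader=(24.000, -9.000, -22.000°), engaged; cmd=(10.000, -26.500, -32.500°) → follower=(-17.000, -160.500, -75.500°)


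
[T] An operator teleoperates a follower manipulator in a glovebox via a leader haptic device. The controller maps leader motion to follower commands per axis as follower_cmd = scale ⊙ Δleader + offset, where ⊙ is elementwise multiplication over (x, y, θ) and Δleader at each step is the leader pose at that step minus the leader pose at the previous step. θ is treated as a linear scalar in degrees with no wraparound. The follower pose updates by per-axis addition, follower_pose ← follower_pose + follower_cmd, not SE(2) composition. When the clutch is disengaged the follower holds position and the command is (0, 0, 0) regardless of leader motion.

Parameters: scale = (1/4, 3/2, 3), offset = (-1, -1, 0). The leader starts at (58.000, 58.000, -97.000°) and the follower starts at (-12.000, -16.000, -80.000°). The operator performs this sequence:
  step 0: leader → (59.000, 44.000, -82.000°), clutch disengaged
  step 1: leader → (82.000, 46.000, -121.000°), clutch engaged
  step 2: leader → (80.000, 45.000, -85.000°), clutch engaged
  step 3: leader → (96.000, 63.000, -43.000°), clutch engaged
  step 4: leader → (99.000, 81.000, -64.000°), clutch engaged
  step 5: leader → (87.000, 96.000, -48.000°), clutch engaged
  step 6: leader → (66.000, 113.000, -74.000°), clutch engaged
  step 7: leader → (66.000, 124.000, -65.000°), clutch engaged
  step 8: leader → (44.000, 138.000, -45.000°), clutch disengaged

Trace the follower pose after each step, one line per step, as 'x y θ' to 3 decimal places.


-12.000 -16.000 -80.000
-7.250 -14.000 -197.000
-8.750 -16.500 -89.000
-5.750 9.500 37.000
-6.000 35.500 -26.000
-10.000 57.000 22.000
-16.250 81.500 -56.000
-17.250 97.000 -29.000
-17.250 97.000 -29.000

step 0: Δleader=(1.000, -14.000, 15.000°), disengaged; cmd=(0,0,0) → follower holds at (-12.000, -16.000, -80.000°)
step 1: Δleader=(23.000, 2.000, -39.000°), engaged; cmd=(4.750, 2.000, -117.000°) → follower=(-7.250, -14.000, -197.000°)
step 2: Δleader=(-2.000, -1.000, 36.000°), engaged; cmd=(-1.500, -2.500, 108.000°) → follower=(-8.750, -16.500, -89.000°)
step 3: Δleader=(16.000, 18.000, 42.000°), engaged; cmd=(3.000, 26.000, 126.000°) → follower=(-5.750, 9.500, 37.000°)
step 4: Δleader=(3.000, 18.000, -21.000°), engaged; cmd=(-0.250, 26.000, -63.000°) → follower=(-6.000, 35.500, -26.000°)
step 5: Δleader=(-12.000, 15.000, 16.000°), engaged; cmd=(-4.000, 21.500, 48.000°) → follower=(-10.000, 57.000, 22.000°)
step 6: Δleader=(-21.000, 17.000, -26.000°), engaged; cmd=(-6.250, 24.500, -78.000°) → follower=(-16.250, 81.500, -56.000°)
step 7: Δleader=(0.000, 11.000, 9.000°), engaged; cmd=(-1.000, 15.500, 27.000°) → follower=(-17.250, 97.000, -29.000°)
step 8: Δleader=(-22.000, 14.000, 20.000°), disengaged; cmd=(0,0,0) → follower holds at (-17.250, 97.000, -29.000°)


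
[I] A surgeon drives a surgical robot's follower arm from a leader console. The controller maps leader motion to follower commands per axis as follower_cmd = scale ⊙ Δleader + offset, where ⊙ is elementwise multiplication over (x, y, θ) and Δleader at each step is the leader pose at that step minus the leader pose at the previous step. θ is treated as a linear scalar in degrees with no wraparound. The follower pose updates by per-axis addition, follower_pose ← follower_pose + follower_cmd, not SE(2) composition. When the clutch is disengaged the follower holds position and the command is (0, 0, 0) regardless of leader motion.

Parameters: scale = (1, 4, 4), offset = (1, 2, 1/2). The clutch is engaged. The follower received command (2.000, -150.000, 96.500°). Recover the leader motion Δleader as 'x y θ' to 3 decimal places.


1.000 -38.000 24.000

axis x: (2.000 − 1) / (1) = 1.000
axis y: (-150.000 − 2) / (4) = -38.000
axis θ: (96.500 − 1/2) / (4) = 24.000


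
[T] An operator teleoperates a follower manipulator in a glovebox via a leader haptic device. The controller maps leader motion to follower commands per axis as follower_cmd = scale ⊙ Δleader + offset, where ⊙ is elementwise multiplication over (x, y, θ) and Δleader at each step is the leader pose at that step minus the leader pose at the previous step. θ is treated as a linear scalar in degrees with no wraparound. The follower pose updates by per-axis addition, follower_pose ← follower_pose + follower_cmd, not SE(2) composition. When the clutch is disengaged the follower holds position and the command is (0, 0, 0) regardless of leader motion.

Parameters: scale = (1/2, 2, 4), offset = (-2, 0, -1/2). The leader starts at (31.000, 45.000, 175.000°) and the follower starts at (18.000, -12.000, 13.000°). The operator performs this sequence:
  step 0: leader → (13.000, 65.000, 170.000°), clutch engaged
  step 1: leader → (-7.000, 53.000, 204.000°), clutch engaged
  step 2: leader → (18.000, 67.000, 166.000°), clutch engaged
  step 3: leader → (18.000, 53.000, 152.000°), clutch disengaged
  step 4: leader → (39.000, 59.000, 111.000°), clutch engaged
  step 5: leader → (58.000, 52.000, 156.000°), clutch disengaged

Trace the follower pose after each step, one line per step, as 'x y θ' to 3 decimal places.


step 0: Δleader=(-18.000, 20.000, -5.000°), engaged; cmd=(-11.000, 40.000, -20.500°) → follower=(7.000, 28.000, -7.500°)
step 1: Δleader=(-20.000, -12.000, 34.000°), engaged; cmd=(-12.000, -24.000, 135.500°) → follower=(-5.000, 4.000, 128.000°)
step 2: Δleader=(25.000, 14.000, -38.000°), engaged; cmd=(10.500, 28.000, -152.500°) → follower=(5.500, 32.000, -24.500°)
step 3: Δleader=(0.000, -14.000, -14.000°), disengaged; cmd=(0,0,0) → follower holds at (5.500, 32.000, -24.500°)
step 4: Δleader=(21.000, 6.000, -41.000°), engaged; cmd=(8.500, 12.000, -164.500°) → follower=(14.000, 44.000, -189.000°)
step 5: Δleader=(19.000, -7.000, 45.000°), disengaged; cmd=(0,0,0) → follower holds at (14.000, 44.000, -189.000°)

7.000 28.000 -7.500
-5.000 4.000 128.000
5.500 32.000 -24.500
5.500 32.000 -24.500
14.000 44.000 -189.000
14.000 44.000 -189.000


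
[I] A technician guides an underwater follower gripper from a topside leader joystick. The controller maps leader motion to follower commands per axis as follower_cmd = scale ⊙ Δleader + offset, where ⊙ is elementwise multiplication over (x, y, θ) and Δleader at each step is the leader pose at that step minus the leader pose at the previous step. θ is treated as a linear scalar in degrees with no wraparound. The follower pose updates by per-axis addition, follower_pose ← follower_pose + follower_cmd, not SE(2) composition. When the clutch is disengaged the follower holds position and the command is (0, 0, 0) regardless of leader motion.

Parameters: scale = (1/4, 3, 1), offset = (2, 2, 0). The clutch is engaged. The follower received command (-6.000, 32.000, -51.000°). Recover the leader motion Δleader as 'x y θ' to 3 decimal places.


-32.000 10.000 -51.000

axis x: (-6.000 − 2) / (1/4) = -32.000
axis y: (32.000 − 2) / (3) = 10.000
axis θ: (-51.000 − 0) / (1) = -51.000


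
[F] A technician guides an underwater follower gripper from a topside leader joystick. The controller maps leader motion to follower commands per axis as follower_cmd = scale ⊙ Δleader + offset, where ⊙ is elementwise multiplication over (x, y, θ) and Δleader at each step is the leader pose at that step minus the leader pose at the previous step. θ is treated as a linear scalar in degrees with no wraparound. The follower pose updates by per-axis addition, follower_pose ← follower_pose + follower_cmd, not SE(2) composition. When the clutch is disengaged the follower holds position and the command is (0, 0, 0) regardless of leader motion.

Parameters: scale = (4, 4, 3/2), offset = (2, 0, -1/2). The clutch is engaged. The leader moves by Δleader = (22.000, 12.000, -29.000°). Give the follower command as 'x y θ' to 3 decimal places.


90.000 48.000 -44.000

axis x: 4·22.000 + 2 = 90.000
axis y: 4·12.000 + 0 = 48.000
axis θ: 3/2·-29.000 + -1/2 = -44.000


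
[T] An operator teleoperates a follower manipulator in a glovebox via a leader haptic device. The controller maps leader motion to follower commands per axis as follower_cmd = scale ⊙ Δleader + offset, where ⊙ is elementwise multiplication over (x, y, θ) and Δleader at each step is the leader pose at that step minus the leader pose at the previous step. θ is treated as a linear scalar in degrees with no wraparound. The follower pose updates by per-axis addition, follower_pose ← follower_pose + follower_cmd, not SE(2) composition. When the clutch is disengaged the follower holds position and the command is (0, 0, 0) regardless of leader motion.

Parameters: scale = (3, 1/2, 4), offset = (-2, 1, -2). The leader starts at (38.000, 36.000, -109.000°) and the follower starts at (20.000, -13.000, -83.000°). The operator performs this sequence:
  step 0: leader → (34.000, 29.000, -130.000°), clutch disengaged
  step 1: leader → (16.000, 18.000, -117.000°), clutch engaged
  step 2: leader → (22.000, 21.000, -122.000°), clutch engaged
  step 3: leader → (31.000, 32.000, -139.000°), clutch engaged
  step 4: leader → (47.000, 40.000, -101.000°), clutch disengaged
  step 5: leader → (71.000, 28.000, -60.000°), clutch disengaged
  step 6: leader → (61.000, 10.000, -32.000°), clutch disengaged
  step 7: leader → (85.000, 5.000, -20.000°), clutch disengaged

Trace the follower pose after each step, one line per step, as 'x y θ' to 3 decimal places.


step 0: Δleader=(-4.000, -7.000, -21.000°), disengaged; cmd=(0,0,0) → follower holds at (20.000, -13.000, -83.000°)
step 1: Δleader=(-18.000, -11.000, 13.000°), engaged; cmd=(-56.000, -4.500, 50.000°) → follower=(-36.000, -17.500, -33.000°)
step 2: Δleader=(6.000, 3.000, -5.000°), engaged; cmd=(16.000, 2.500, -22.000°) → follower=(-20.000, -15.000, -55.000°)
step 3: Δleader=(9.000, 11.000, -17.000°), engaged; cmd=(25.000, 6.500, -70.000°) → follower=(5.000, -8.500, -125.000°)
step 4: Δleader=(16.000, 8.000, 38.000°), disengaged; cmd=(0,0,0) → follower holds at (5.000, -8.500, -125.000°)
step 5: Δleader=(24.000, -12.000, 41.000°), disengaged; cmd=(0,0,0) → follower holds at (5.000, -8.500, -125.000°)
step 6: Δleader=(-10.000, -18.000, 28.000°), disengaged; cmd=(0,0,0) → follower holds at (5.000, -8.500, -125.000°)
step 7: Δleader=(24.000, -5.000, 12.000°), disengaged; cmd=(0,0,0) → follower holds at (5.000, -8.500, -125.000°)

20.000 -13.000 -83.000
-36.000 -17.500 -33.000
-20.000 -15.000 -55.000
5.000 -8.500 -125.000
5.000 -8.500 -125.000
5.000 -8.500 -125.000
5.000 -8.500 -125.000
5.000 -8.500 -125.000


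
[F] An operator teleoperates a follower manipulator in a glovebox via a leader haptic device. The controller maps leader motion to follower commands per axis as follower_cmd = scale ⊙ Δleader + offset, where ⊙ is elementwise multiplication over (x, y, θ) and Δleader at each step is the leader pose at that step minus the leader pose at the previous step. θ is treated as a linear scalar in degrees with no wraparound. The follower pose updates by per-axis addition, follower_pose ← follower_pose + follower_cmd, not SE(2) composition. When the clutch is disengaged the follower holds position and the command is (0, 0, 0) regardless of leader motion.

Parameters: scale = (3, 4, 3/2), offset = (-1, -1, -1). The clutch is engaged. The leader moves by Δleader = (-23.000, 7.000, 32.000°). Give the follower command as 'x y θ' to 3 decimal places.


-70.000 27.000 47.000

axis x: 3·-23.000 + -1 = -70.000
axis y: 4·7.000 + -1 = 27.000
axis θ: 3/2·32.000 + -1 = 47.000


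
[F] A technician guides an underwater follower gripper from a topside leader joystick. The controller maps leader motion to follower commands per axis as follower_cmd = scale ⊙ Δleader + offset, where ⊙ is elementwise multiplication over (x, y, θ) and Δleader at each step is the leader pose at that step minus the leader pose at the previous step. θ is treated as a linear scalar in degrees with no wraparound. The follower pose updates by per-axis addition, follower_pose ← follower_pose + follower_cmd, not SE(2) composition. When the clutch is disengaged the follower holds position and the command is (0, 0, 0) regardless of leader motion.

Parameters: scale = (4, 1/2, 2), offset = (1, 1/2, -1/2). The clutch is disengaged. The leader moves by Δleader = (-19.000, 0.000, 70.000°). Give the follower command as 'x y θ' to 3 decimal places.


0.000 0.000 0.000

clutch disengaged → follower holds; cmd = (0, 0, 0)


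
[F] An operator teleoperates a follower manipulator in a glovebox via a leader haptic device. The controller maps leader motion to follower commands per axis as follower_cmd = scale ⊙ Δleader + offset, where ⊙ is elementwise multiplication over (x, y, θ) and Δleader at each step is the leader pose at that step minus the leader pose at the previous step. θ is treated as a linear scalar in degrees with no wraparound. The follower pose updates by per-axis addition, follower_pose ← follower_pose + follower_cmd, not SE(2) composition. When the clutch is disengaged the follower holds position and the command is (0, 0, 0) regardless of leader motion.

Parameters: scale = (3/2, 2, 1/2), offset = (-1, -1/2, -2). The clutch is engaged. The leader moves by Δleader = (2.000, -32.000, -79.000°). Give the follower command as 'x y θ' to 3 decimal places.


2.000 -64.500 -41.500

axis x: 3/2·2.000 + -1 = 2.000
axis y: 2·-32.000 + -1/2 = -64.500
axis θ: 1/2·-79.000 + -2 = -41.500


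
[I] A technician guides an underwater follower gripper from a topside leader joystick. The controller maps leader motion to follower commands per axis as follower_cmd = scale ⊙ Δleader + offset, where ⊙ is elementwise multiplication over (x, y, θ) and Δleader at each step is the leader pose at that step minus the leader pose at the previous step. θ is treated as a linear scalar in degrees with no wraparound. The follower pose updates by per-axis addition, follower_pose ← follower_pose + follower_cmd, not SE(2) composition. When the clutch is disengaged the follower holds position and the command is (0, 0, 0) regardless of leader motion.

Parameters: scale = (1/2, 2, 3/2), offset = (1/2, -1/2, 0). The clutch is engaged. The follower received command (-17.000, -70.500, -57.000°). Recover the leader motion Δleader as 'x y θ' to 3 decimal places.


axis x: (-17.000 − 1/2) / (1/2) = -35.000
axis y: (-70.500 − -1/2) / (2) = -35.000
axis θ: (-57.000 − 0) / (3/2) = -38.000

-35.000 -35.000 -38.000


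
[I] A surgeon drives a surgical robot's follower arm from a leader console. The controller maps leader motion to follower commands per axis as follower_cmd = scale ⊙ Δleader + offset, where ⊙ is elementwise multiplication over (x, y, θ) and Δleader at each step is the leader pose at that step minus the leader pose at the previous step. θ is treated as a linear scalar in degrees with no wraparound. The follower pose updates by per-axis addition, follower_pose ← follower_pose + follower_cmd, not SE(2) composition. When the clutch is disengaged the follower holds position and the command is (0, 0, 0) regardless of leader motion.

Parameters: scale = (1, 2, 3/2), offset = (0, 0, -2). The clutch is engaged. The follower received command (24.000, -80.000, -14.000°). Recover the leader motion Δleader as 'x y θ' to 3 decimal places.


axis x: (24.000 − 0) / (1) = 24.000
axis y: (-80.000 − 0) / (2) = -40.000
axis θ: (-14.000 − -2) / (3/2) = -8.000

24.000 -40.000 -8.000


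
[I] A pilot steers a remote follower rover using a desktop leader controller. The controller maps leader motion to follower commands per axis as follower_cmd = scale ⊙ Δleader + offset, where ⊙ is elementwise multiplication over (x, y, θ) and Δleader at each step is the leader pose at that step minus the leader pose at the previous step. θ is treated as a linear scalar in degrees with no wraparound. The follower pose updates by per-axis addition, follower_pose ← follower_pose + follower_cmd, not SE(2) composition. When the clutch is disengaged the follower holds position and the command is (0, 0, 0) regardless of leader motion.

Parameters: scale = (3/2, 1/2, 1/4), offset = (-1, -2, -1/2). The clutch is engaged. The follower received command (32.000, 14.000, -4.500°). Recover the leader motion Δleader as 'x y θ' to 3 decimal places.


22.000 32.000 -16.000

axis x: (32.000 − -1) / (3/2) = 22.000
axis y: (14.000 − -2) / (1/2) = 32.000
axis θ: (-4.500 − -1/2) / (1/4) = -16.000


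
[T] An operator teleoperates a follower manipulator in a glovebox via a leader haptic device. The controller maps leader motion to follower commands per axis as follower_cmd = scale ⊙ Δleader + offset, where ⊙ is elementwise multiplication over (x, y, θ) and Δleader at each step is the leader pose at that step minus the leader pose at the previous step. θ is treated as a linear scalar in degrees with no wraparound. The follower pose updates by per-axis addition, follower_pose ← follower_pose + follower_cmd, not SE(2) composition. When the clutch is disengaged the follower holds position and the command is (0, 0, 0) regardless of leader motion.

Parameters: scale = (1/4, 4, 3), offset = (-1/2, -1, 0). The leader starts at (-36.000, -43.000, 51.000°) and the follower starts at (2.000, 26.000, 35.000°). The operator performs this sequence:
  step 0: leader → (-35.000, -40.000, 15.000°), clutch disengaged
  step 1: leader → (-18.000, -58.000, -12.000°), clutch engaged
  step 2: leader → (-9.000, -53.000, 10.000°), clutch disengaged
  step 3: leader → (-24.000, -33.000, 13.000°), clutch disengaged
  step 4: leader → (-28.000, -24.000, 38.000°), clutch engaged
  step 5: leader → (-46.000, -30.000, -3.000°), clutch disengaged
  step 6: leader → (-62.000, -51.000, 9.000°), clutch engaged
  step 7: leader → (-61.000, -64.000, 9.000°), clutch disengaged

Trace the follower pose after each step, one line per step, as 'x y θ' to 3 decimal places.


step 0: Δleader=(1.000, 3.000, -36.000°), disengaged; cmd=(0,0,0) → follower holds at (2.000, 26.000, 35.000°)
step 1: Δleader=(17.000, -18.000, -27.000°), engaged; cmd=(3.750, -73.000, -81.000°) → follower=(5.750, -47.000, -46.000°)
step 2: Δleader=(9.000, 5.000, 22.000°), disengaged; cmd=(0,0,0) → follower holds at (5.750, -47.000, -46.000°)
step 3: Δleader=(-15.000, 20.000, 3.000°), disengaged; cmd=(0,0,0) → follower holds at (5.750, -47.000, -46.000°)
step 4: Δleader=(-4.000, 9.000, 25.000°), engaged; cmd=(-1.500, 35.000, 75.000°) → follower=(4.250, -12.000, 29.000°)
step 5: Δleader=(-18.000, -6.000, -41.000°), disengaged; cmd=(0,0,0) → follower holds at (4.250, -12.000, 29.000°)
step 6: Δleader=(-16.000, -21.000, 12.000°), engaged; cmd=(-4.500, -85.000, 36.000°) → follower=(-0.250, -97.000, 65.000°)
step 7: Δleader=(1.000, -13.000, 0.000°), disengaged; cmd=(0,0,0) → follower holds at (-0.250, -97.000, 65.000°)

2.000 26.000 35.000
5.750 -47.000 -46.000
5.750 -47.000 -46.000
5.750 -47.000 -46.000
4.250 -12.000 29.000
4.250 -12.000 29.000
-0.250 -97.000 65.000
-0.250 -97.000 65.000


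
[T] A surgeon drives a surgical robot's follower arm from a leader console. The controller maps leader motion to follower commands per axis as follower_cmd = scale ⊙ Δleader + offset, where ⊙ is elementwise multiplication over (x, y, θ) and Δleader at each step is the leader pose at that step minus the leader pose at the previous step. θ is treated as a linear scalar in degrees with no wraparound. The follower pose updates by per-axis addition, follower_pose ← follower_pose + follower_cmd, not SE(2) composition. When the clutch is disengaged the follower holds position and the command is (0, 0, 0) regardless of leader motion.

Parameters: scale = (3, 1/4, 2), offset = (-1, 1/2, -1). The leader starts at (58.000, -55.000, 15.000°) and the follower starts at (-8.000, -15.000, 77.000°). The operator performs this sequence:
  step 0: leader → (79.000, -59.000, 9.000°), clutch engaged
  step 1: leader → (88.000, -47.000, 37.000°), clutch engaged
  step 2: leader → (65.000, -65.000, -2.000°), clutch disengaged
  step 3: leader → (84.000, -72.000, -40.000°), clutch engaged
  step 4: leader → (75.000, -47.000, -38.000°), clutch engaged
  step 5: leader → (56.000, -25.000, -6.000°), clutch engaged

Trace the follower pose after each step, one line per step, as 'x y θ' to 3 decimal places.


step 0: Δleader=(21.000, -4.000, -6.000°), engaged; cmd=(62.000, -0.500, -13.000°) → follower=(54.000, -15.500, 64.000°)
step 1: Δleader=(9.000, 12.000, 28.000°), engaged; cmd=(26.000, 3.500, 55.000°) → follower=(80.000, -12.000, 119.000°)
step 2: Δleader=(-23.000, -18.000, -39.000°), disengaged; cmd=(0,0,0) → follower holds at (80.000, -12.000, 119.000°)
step 3: Δleader=(19.000, -7.000, -38.000°), engaged; cmd=(56.000, -1.250, -77.000°) → follower=(136.000, -13.250, 42.000°)
step 4: Δleader=(-9.000, 25.000, 2.000°), engaged; cmd=(-28.000, 6.750, 3.000°) → follower=(108.000, -6.500, 45.000°)
step 5: Δleader=(-19.000, 22.000, 32.000°), engaged; cmd=(-58.000, 6.000, 63.000°) → follower=(50.000, -0.500, 108.000°)

54.000 -15.500 64.000
80.000 -12.000 119.000
80.000 -12.000 119.000
136.000 -13.250 42.000
108.000 -6.500 45.000
50.000 -0.500 108.000


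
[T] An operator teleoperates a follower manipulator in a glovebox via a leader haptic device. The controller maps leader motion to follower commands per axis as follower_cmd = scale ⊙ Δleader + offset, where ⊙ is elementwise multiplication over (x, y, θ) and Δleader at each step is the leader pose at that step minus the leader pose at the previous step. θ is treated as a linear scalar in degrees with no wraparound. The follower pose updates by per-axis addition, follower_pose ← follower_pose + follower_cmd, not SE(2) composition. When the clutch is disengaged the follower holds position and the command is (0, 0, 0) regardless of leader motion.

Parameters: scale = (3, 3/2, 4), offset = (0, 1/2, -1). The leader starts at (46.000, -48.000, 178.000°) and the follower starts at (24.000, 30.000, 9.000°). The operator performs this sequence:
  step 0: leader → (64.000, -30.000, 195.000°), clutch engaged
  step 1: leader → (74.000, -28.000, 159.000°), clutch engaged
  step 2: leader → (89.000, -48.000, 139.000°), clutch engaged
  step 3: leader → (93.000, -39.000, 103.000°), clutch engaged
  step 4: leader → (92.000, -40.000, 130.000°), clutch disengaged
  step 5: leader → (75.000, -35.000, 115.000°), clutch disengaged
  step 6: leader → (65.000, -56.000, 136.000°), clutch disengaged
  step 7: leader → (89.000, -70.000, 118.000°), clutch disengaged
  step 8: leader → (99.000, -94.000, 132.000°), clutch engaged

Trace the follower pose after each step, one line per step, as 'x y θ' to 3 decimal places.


step 0: Δleader=(18.000, 18.000, 17.000°), engaged; cmd=(54.000, 27.500, 67.000°) → follower=(78.000, 57.500, 76.000°)
step 1: Δleader=(10.000, 2.000, -36.000°), engaged; cmd=(30.000, 3.500, -145.000°) → follower=(108.000, 61.000, -69.000°)
step 2: Δleader=(15.000, -20.000, -20.000°), engaged; cmd=(45.000, -29.500, -81.000°) → follower=(153.000, 31.500, -150.000°)
step 3: Δleader=(4.000, 9.000, -36.000°), engaged; cmd=(12.000, 14.000, -145.000°) → follower=(165.000, 45.500, -295.000°)
step 4: Δleader=(-1.000, -1.000, 27.000°), disengaged; cmd=(0,0,0) → follower holds at (165.000, 45.500, -295.000°)
step 5: Δleader=(-17.000, 5.000, -15.000°), disengaged; cmd=(0,0,0) → follower holds at (165.000, 45.500, -295.000°)
step 6: Δleader=(-10.000, -21.000, 21.000°), disengaged; cmd=(0,0,0) → follower holds at (165.000, 45.500, -295.000°)
step 7: Δleader=(24.000, -14.000, -18.000°), disengaged; cmd=(0,0,0) → follower holds at (165.000, 45.500, -295.000°)
step 8: Δleader=(10.000, -24.000, 14.000°), engaged; cmd=(30.000, -35.500, 55.000°) → follower=(195.000, 10.000, -240.000°)

78.000 57.500 76.000
108.000 61.000 -69.000
153.000 31.500 -150.000
165.000 45.500 -295.000
165.000 45.500 -295.000
165.000 45.500 -295.000
165.000 45.500 -295.000
165.000 45.500 -295.000
195.000 10.000 -240.000


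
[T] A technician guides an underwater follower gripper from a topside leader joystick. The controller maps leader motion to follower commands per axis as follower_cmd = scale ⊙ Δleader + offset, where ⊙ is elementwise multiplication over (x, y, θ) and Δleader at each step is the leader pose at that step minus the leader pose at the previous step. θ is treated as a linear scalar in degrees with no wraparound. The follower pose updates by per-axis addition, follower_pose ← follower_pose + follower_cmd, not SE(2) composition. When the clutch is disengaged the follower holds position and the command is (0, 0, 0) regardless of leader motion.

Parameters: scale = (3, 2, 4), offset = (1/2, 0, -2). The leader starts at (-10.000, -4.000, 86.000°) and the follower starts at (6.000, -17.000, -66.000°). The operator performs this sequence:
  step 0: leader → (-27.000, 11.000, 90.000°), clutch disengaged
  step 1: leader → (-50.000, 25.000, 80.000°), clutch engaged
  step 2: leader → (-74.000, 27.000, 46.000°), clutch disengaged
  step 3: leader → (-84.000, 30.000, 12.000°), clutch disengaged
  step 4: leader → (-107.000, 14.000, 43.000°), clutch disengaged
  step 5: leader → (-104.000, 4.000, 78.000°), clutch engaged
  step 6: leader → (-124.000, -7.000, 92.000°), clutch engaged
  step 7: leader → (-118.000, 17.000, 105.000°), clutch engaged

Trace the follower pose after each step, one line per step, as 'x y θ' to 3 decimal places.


step 0: Δleader=(-17.000, 15.000, 4.000°), disengaged; cmd=(0,0,0) → follower holds at (6.000, -17.000, -66.000°)
step 1: Δleader=(-23.000, 14.000, -10.000°), engaged; cmd=(-68.500, 28.000, -42.000°) → follower=(-62.500, 11.000, -108.000°)
step 2: Δleader=(-24.000, 2.000, -34.000°), disengaged; cmd=(0,0,0) → follower holds at (-62.500, 11.000, -108.000°)
step 3: Δleader=(-10.000, 3.000, -34.000°), disengaged; cmd=(0,0,0) → follower holds at (-62.500, 11.000, -108.000°)
step 4: Δleader=(-23.000, -16.000, 31.000°), disengaged; cmd=(0,0,0) → follower holds at (-62.500, 11.000, -108.000°)
step 5: Δleader=(3.000, -10.000, 35.000°), engaged; cmd=(9.500, -20.000, 138.000°) → follower=(-53.000, -9.000, 30.000°)
step 6: Δleader=(-20.000, -11.000, 14.000°), engaged; cmd=(-59.500, -22.000, 54.000°) → follower=(-112.500, -31.000, 84.000°)
step 7: Δleader=(6.000, 24.000, 13.000°), engaged; cmd=(18.500, 48.000, 50.000°) → follower=(-94.000, 17.000, 134.000°)

6.000 -17.000 -66.000
-62.500 11.000 -108.000
-62.500 11.000 -108.000
-62.500 11.000 -108.000
-62.500 11.000 -108.000
-53.000 -9.000 30.000
-112.500 -31.000 84.000
-94.000 17.000 134.000
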